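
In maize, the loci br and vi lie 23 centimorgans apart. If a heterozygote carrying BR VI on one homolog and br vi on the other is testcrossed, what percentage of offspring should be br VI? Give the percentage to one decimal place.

A map distance of 23 centimorgans corresponds to a recombination frequency of 0.230.
The F1 is BR VI / br vi, so br VI is a recombinant gamete class with expected frequency r/2 = 0.230/2 = 0.1150.
That is 0.1150 = 11.5% of the progeny.

11.5%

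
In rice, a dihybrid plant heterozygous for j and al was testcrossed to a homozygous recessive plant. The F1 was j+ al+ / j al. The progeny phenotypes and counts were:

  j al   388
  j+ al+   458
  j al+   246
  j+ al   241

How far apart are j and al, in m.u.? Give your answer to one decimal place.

36.5 m.u.

The recombinant classes are j+ al and j al+: 241 + 246 = 487.
Recombination frequency = 487/1333 = 0.3653 ≈ 36.5%, i.e. 36.5 m.u.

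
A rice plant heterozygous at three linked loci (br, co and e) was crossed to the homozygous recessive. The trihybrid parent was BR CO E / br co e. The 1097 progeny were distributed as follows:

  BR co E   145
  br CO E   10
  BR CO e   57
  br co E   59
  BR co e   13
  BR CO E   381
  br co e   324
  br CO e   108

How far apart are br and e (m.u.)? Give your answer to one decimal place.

12.7 m.u.

The two rarest classes, br CO E and BR co e, are the double crossovers. Comparing them with the parentals, only the br allele has switched, so br is the middle locus and the order is e – br – co.
Crossovers in the e–br interval produce the single-crossover classes BR CO e and br co E (57 + 59 = 116) plus the double crossovers (23).
RF(e–br) = (116 + 23) / 1097 = 139/1097 = 0.1267 → 12.7 m.u.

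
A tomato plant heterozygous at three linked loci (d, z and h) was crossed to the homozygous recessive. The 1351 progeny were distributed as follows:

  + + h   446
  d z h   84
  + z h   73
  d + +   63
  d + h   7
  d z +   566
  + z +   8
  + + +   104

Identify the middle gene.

The two most frequent reciprocal classes, d z + and + + h, are the parental types, so the F1 was d z + / + + h.
The two rarest classes, + z + and d + h, are the double crossovers. Comparing them with the parentals, only the d allele has switched, so d is the middle locus and the order is z – d – h.

d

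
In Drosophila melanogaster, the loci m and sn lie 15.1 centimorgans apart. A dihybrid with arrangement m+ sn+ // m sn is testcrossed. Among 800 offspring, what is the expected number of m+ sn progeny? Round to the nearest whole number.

A map distance of 15.1 centimorgans corresponds to a recombination frequency of 0.151.
The F1 is m+ sn+ / m sn, so m+ sn is a recombinant gamete class with expected frequency r/2 = 0.151/2 = 0.0755.
Expected number = 0.0755 × 800 = 60.40 ≈ 60.

60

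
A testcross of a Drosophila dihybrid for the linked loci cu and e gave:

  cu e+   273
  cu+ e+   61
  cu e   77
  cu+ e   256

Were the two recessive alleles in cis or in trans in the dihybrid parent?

The two most frequent classes are cu+ e (256) and cu e+ (273); these are the parental (non-recombinant) types.
So the F1 carried cu+ e on one chromosome and cu e+ on the other — the recessive alleles are on opposite chromosomes (trans / repulsion).

trans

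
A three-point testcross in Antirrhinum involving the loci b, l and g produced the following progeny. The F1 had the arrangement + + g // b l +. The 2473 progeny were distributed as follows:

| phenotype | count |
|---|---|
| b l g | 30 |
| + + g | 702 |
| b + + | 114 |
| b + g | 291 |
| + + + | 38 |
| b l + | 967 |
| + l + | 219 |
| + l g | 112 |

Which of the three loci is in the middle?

The two rarest classes, + + + and b l g, are the double crossovers. Comparing them with the parentals, only the g allele has switched, so g is the middle locus and the order is b – g – l.

g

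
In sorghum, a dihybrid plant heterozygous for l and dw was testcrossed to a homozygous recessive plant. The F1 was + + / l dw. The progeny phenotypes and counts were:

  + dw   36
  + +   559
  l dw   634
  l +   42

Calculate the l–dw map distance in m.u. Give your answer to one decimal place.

6.1 m.u.

The recombinant classes are + dw and l +: 36 + 42 = 78.
Recombination frequency = 78/1271 = 0.0614 ≈ 6.1%, i.e. 6.1 m.u.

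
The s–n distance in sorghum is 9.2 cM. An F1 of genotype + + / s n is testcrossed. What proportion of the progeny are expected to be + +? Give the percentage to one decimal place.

A map distance of 9.2 cM corresponds to a recombination frequency of 0.092.
The F1 is + + / s n, so + + is a parental gamete class with expected frequency (1 − r)/2 = 0.908/2 = 0.4540.
That is 0.4540 = 45.4% of the progeny.

45.4%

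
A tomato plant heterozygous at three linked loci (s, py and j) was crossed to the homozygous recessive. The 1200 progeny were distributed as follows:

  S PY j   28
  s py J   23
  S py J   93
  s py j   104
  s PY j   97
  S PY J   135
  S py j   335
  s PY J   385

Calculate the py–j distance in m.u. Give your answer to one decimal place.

The two most frequent reciprocal classes, s PY J and S py j, are the parental types, so the F1 was s PY J / S py j.
The two rarest classes, s py J and S PY j, are the double crossovers. Comparing them with the parentals, only the py allele has switched, so py is the middle locus and the order is s – py – j.
Crossovers in the py–j interval produce the single-crossover classes s PY j and S py J (97 + 93 = 190) plus the double crossovers (51).
RF(py–j) = (190 + 51) / 1200 = 241/1200 = 0.2008 → 20.1 m.u.

20.1 m.u.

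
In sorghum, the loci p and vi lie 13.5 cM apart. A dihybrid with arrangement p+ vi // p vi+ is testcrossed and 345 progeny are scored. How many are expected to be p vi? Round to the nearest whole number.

23

A map distance of 13.5 cM corresponds to a recombination frequency of 0.135.
The F1 is p+ vi / p vi+, so p vi is a recombinant gamete class with expected frequency r/2 = 0.135/2 = 0.0675.
Expected number = 0.0675 × 345 = 23.29 ≈ 23.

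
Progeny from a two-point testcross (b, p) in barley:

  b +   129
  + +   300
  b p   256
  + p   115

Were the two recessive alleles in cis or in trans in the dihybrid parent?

The two most frequent classes are + + (300) and b p (256); these are the parental (non-recombinant) types.
So the F1 carried + + on one chromosome and b p on the other — the recessive alleles are on the same chromosome (cis / coupling).

cis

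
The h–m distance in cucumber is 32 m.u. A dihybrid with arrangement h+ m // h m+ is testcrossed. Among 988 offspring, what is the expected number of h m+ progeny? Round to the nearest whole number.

336

A map distance of 32 m.u. corresponds to a recombination frequency of 0.320.
The F1 is h+ m / h m+, so h m+ is a parental gamete class with expected frequency (1 − r)/2 = 0.680/2 = 0.3400.
Expected number = 0.3400 × 988 = 335.92 ≈ 336.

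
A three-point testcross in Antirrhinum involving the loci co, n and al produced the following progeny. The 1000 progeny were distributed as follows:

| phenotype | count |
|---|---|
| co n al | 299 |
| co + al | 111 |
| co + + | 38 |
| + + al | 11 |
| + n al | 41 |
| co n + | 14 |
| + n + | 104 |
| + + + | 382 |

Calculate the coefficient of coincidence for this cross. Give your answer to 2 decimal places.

1.00

The two most frequent reciprocal classes, + + + and co n al, are the parental types, so the F1 was + + + / co n al.
The two rarest classes, + + al and co n +, are the double crossovers. Comparing them with the parentals, only the al allele has switched, so al is the middle locus and the order is n – al – co.
n–al: (215 + 25)/1000 = 0.2400; al–co: (79 + 25)/1000 = 0.1040.
Expected DCO frequency = 0.2400 × 0.1040 ≈ 0.02496; observed = 25/1000 ≈ 0.02500.
Coefficient of coincidence = 0.02500/0.02496 ≈ 1.00.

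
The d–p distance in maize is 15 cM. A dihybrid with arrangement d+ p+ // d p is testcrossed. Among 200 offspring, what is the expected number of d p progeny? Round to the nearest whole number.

A map distance of 15 cM corresponds to a recombination frequency of 0.150.
The F1 is d+ p+ / d p, so d p is a parental gamete class with expected frequency (1 − r)/2 = 0.850/2 = 0.4250.
Expected number = 0.4250 × 200 = 85.00 ≈ 85.

85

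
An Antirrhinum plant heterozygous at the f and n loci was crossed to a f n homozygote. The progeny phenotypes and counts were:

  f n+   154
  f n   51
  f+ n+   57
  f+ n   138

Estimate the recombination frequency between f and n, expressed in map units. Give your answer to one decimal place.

The two most frequent classes, f+ n (138) and f n+ (154), are the parental types, so the F1 was f+ n / f n+.
The recombinant classes are f+ n+ and f n: 57 + 51 = 108.
Recombination frequency = 108/400 = 0.2700 ≈ 27.0%, i.e. 27.0 map units.

27.0 map units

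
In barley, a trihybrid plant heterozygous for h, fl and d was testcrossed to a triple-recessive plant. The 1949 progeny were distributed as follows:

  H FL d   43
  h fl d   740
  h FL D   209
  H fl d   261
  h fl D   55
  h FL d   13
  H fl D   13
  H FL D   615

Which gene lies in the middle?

The two most frequent reciprocal classes, H FL D and h fl d, are the parental types, so the F1 was H FL D / h fl d.
The two rarest classes, H fl D and h FL d, are the double crossovers. Comparing them with the parentals, only the fl allele has switched, so fl is the middle locus and the order is h – fl – d.

fl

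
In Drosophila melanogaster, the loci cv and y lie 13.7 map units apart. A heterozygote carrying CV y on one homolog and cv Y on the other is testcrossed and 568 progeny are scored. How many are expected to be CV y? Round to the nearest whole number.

A map distance of 13.7 map units corresponds to a recombination frequency of 0.137.
The F1 is CV y / cv Y, so CV y is a parental gamete class with expected frequency (1 − r)/2 = 0.863/2 = 0.4315.
Expected number = 0.4315 × 568 = 245.09 ≈ 245.

245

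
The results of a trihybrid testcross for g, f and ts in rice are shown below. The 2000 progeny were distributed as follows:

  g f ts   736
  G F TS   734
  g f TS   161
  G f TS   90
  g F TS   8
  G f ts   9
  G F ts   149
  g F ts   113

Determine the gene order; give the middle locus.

The two most frequent reciprocal classes, g f ts and G F TS, are the parental types, so the F1 was g f ts / G F TS.
The two rarest classes, G f ts and g F TS, are the double crossovers. Comparing them with the parentals, only the g allele has switched, so g is the middle locus and the order is ts – g – f.

g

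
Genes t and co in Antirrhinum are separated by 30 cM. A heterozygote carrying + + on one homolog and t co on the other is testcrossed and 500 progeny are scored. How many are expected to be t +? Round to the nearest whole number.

75

A map distance of 30 cM corresponds to a recombination frequency of 0.300.
The F1 is + + / t co, so t + is a recombinant gamete class with expected frequency r/2 = 0.300/2 = 0.1500.
Expected number = 0.1500 × 500 = 75.00 ≈ 75.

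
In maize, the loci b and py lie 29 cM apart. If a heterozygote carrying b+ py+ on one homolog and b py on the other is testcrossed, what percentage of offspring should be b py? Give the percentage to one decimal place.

A map distance of 29 cM corresponds to a recombination frequency of 0.290.
The F1 is b+ py+ / b py, so b py is a parental gamete class with expected frequency (1 − r)/2 = 0.710/2 = 0.3550.
That is 0.3550 = 35.5% of the progeny.

35.5%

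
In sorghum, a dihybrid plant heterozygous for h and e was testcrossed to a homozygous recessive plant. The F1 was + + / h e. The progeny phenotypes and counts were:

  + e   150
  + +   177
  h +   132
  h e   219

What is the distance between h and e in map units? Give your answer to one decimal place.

The recombinant classes are + e and h +: 150 + 132 = 282.
Recombination frequency = 282/678 = 0.4159 ≈ 41.6%, i.e. 41.6 map units.

41.6 map units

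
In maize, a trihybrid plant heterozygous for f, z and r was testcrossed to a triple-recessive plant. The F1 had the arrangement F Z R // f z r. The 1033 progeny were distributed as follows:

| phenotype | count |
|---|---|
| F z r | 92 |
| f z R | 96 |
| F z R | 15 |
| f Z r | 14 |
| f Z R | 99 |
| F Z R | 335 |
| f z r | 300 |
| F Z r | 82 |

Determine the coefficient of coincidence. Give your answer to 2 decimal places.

0.66

The two rarest classes, F z R and f Z r, are the double crossovers. Comparing them with the parentals, only the z allele has switched, so z is the middle locus and the order is f – z – r.
f–z: (191 + 29)/1033 = 0.2130; z–r: (178 + 29)/1033 = 0.2004.
Expected DCO frequency = 0.2130 × 0.2004 ≈ 0.04269; observed = 29/1033 ≈ 0.02807.
Coefficient of coincidence = 0.02807/0.04269 ≈ 0.66.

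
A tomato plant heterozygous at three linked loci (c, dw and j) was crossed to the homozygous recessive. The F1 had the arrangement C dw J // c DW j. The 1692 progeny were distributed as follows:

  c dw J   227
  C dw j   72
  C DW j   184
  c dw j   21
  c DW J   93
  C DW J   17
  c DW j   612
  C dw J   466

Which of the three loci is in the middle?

dw

The two rarest classes, C DW J and c dw j, are the double crossovers. Comparing them with the parentals, only the dw allele has switched, so dw is the middle locus and the order is j – dw – c.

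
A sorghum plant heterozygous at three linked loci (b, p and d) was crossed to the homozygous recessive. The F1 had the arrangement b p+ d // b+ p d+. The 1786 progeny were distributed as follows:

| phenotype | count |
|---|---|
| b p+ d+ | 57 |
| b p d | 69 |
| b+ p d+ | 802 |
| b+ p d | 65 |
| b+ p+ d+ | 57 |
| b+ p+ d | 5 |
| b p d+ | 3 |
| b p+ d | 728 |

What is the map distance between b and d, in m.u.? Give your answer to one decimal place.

The two rarest classes, b+ p+ d and b p d+, are the double crossovers. Comparing them with the parentals, only the b allele has switched, so b is the middle locus and the order is p – b – d.
Crossovers in the b–d interval produce the single-crossover classes b p+ d+ and b+ p d (57 + 65 = 122) plus the double crossovers (8).
RF(b–d) = (122 + 8) / 1786 = 130/1786 = 0.0728 → 7.3 m.u.

7.3 m.u.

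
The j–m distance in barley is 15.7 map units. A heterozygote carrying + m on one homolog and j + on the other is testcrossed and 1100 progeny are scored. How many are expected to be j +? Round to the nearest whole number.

464

A map distance of 15.7 map units corresponds to a recombination frequency of 0.157.
The F1 is + m / j +, so j + is a parental gamete class with expected frequency (1 − r)/2 = 0.843/2 = 0.4215.
Expected number = 0.4215 × 1100 = 463.65 ≈ 464.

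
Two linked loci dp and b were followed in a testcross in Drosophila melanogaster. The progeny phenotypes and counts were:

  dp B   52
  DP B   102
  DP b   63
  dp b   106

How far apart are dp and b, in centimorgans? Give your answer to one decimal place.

The two most frequent classes, DP B (102) and dp b (106), are the parental types, so the F1 was DP B / dp b.
The recombinant classes are DP b and dp B: 63 + 52 = 115.
Recombination frequency = 115/323 = 0.3560 ≈ 35.6%, i.e. 35.6 centimorgans.

35.6 centimorgans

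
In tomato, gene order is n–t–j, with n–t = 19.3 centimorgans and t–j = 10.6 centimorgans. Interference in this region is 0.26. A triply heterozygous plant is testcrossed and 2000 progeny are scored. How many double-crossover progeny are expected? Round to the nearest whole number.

Map distances give recombination frequencies of 0.193 and 0.106 for the two intervals.
With interference 0.26 (so coincidence = 0.74), expected double-crossover frequency = 0.193 × 0.106 × 0.74 = 0.01514.
Expected number = 0.01514 × 2000 = 30.28 ≈ 30.

30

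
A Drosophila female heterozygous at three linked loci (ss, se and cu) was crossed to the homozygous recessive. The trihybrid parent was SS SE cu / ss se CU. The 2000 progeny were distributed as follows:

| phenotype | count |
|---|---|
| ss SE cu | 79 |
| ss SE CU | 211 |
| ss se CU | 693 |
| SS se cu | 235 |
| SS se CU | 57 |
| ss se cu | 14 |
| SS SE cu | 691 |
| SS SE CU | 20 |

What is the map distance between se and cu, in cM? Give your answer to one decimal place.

The two rarest classes, SS SE CU and ss se cu, are the double crossovers. Comparing them with the parentals, only the cu allele has switched, so cu is the middle locus and the order is se – cu – ss.
Crossovers in the se–cu interval produce the single-crossover classes SS se cu and ss SE CU (235 + 211 = 446) plus the double crossovers (34).
RF(se–cu) = (446 + 34) / 2000 = 480/2000 = 0.2400 → 24.0 cM.

24.0 cM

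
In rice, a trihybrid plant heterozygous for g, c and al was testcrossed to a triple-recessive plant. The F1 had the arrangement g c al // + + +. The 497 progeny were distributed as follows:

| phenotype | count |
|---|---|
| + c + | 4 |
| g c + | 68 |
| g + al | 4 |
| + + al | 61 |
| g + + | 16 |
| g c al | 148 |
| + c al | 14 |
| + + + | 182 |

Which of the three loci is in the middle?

The two rarest classes, g + al and + c +, are the double crossovers. Comparing them with the parentals, only the c allele has switched, so c is the middle locus and the order is g – c – al.

c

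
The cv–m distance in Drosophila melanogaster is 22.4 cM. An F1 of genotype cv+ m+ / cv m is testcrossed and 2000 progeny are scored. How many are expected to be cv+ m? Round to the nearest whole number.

224

A map distance of 22.4 cM corresponds to a recombination frequency of 0.224.
The F1 is cv+ m+ / cv m, so cv+ m is a recombinant gamete class with expected frequency r/2 = 0.224/2 = 0.1120.
Expected number = 0.1120 × 2000 = 224.00 ≈ 224.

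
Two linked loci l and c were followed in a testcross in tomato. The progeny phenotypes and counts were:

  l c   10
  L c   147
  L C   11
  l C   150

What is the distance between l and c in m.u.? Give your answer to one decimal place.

6.6 m.u.

The two most frequent classes, L c (147) and l C (150), are the parental types, so the F1 was L c / l C.
The recombinant classes are L C and l c: 11 + 10 = 21.
Recombination frequency = 21/318 = 0.0660 ≈ 6.6%, i.e. 6.6 m.u.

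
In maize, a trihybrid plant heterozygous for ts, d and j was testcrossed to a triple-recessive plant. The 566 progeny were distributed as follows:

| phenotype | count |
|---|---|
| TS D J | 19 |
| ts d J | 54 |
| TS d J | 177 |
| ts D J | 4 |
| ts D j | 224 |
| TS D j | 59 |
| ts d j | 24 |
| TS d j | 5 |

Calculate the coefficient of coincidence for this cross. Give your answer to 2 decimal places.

0.80

The two most frequent reciprocal classes, TS d J and ts D j, are the parental types, so the F1 was TS d J / ts D j.
The two rarest classes, TS d j and ts D J, are the double crossovers. Comparing them with the parentals, only the j allele has switched, so j is the middle locus and the order is d – j – ts.
d–j: (43 + 9)/566 = 0.0919; j–ts: (113 + 9)/566 = 0.2155.
Expected DCO frequency = 0.0919 × 0.2155 ≈ 0.01980; observed = 9/566 ≈ 0.01590.
Coefficient of coincidence = 0.01590/0.01980 ≈ 0.80.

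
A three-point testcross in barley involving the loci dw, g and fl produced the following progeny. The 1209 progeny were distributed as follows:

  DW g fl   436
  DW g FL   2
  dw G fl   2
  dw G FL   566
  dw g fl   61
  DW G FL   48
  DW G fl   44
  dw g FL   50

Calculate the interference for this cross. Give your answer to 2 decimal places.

The two most frequent reciprocal classes, dw G FL and DW g fl, are the parental types, so the F1 was dw G FL / DW g fl.
The two rarest classes, dw G fl and DW g FL, are the double crossovers. Comparing them with the parentals, only the fl allele has switched, so fl is the middle locus and the order is dw – fl – g.
dw–fl: (109 + 4)/1209 = 0.0935; fl–g: (94 + 4)/1209 = 0.0811.
Expected DCO frequency = 0.0935 × 0.0811 ≈ 0.00758; observed = 4/1209 ≈ 0.00331.
Coefficient of coincidence = 0.00331/0.00758 ≈ 0.44; interference = 1 − 0.44 = 0.56.

0.56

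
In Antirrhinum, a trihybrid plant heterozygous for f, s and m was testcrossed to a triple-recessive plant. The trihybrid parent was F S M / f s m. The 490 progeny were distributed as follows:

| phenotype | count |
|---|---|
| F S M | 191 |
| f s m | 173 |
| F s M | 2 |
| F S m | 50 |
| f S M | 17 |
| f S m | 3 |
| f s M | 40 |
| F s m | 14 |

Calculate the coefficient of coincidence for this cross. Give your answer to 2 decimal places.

0.72

The two rarest classes, F s M and f S m, are the double crossovers. Comparing them with the parentals, only the s allele has switched, so s is the middle locus and the order is f – s – m.
f–s: (31 + 5)/490 = 0.0735; s–m: (90 + 5)/490 = 0.1939.
Expected DCO frequency = 0.0735 × 0.1939 ≈ 0.01425; observed = 5/490 ≈ 0.01020.
Coefficient of coincidence = 0.01020/0.01425 ≈ 0.72.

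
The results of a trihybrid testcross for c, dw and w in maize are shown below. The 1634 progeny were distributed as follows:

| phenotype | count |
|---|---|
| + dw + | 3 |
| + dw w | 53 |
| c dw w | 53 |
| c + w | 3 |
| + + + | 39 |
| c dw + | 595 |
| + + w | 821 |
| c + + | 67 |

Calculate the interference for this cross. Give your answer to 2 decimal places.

The two most frequent reciprocal classes, c dw + and + + w, are the parental types, so the F1 was c dw + / + + w.
The two rarest classes, + dw + and c + w, are the double crossovers. Comparing them with the parentals, only the c allele has switched, so c is the middle locus and the order is w – c – dw.
w–c: (92 + 6)/1634 = 0.0600; c–dw: (120 + 6)/1634 = 0.0771.
Expected DCO frequency = 0.0600 × 0.0771 ≈ 0.00463; observed = 6/1634 ≈ 0.00367.
Coefficient of coincidence = 0.00367/0.00463 ≈ 0.79; interference = 1 − 0.79 = 0.21.

0.21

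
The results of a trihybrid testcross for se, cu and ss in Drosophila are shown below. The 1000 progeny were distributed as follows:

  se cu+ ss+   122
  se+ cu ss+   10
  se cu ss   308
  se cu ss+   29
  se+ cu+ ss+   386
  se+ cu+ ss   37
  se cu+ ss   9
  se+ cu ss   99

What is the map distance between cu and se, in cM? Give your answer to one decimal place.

24.0 cM

The two most frequent reciprocal classes, se+ cu+ ss+ and se cu ss, are the parental types, so the F1 was se+ cu+ ss+ / se cu ss.
The two rarest classes, se+ cu ss+ and se cu+ ss, are the double crossovers. Comparing them with the parentals, only the cu allele has switched, so cu is the middle locus and the order is ss – cu – se.
Crossovers in the cu–se interval produce the single-crossover classes se cu+ ss+ and se+ cu ss (122 + 99 = 221) plus the double crossovers (19).
RF(cu–se) = (221 + 19) / 1000 = 240/1000 = 0.2400 → 24.0 cM.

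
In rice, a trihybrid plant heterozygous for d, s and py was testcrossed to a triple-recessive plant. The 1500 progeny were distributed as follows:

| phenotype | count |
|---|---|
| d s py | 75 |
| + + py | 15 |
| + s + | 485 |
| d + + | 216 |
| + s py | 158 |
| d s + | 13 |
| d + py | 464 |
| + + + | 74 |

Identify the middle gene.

d

The two most frequent reciprocal classes, + s + and d + py, are the parental types, so the F1 was + s + / d + py.
The two rarest classes, d s + and + + py, are the double crossovers. Comparing them with the parentals, only the d allele has switched, so d is the middle locus and the order is py – d – s.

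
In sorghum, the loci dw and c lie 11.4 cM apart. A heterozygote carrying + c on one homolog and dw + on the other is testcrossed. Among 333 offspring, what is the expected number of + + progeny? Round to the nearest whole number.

A map distance of 11.4 cM corresponds to a recombination frequency of 0.114.
The F1 is + c / dw +, so + + is a recombinant gamete class with expected frequency r/2 = 0.114/2 = 0.0570.
Expected number = 0.0570 × 333 = 18.98 ≈ 19.

19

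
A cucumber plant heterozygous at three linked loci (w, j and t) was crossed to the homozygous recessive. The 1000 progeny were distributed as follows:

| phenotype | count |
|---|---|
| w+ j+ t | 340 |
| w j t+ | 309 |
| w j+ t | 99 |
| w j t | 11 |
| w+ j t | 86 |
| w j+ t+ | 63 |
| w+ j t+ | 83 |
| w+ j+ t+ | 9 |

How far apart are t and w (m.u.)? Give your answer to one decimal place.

The two most frequent reciprocal classes, w+ j+ t and w j t+, are the parental types, so the F1 was w+ j+ t / w j t+.
The two rarest classes, w+ j+ t+ and w j t, are the double crossovers. Comparing them with the parentals, only the t allele has switched, so t is the middle locus and the order is w – t – j.
Crossovers in the w–t interval produce the single-crossover classes w j+ t and w+ j t+ (99 + 83 = 182) plus the double crossovers (20).
RF(w–t) = (182 + 20) / 1000 = 202/1000 = 0.2020 → 20.2 m.u.

20.2 m.u.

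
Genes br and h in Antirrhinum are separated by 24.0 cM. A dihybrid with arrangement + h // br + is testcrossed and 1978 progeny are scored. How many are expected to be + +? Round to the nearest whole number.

A map distance of 24.0 cM corresponds to a recombination frequency of 0.240.
The F1 is + h / br +, so + + is a recombinant gamete class with expected frequency r/2 = 0.240/2 = 0.1200.
Expected number = 0.1200 × 1978 = 237.36 ≈ 237.

237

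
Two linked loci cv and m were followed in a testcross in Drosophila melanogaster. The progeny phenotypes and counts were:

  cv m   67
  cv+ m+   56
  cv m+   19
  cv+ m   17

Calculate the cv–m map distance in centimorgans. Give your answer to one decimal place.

22.6 centimorgans

The two most frequent classes, cv+ m+ (56) and cv m (67), are the parental types, so the F1 was cv+ m+ / cv m.
The recombinant classes are cv+ m and cv m+: 17 + 19 = 36.
Recombination frequency = 36/159 = 0.2264 ≈ 22.6%, i.e. 22.6 centimorgans.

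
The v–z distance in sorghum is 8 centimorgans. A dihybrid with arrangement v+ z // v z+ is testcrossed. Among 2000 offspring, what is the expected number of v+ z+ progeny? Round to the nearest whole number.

A map distance of 8 centimorgans corresponds to a recombination frequency of 0.080.
The F1 is v+ z / v z+, so v+ z+ is a recombinant gamete class with expected frequency r/2 = 0.080/2 = 0.0400.
Expected number = 0.0400 × 2000 = 80.00 ≈ 80.

80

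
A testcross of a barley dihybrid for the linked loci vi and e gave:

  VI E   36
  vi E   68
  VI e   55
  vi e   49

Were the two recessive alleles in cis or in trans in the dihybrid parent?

The two most frequent classes are VI e (55) and vi E (68); these are the parental (non-recombinant) types.
So the F1 carried VI e on one chromosome and vi E on the other — the recessive alleles are on opposite chromosomes (trans / repulsion).

trans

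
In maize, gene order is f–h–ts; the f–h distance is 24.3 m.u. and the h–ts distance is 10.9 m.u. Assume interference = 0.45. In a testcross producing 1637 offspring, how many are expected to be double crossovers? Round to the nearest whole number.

24

Map distances give recombination frequencies of 0.243 and 0.109 for the two intervals.
With interference 0.45 (so coincidence = 0.55), expected double-crossover frequency = 0.243 × 0.109 × 0.55 = 0.01457.
Expected number = 0.01457 × 1637 = 23.85 ≈ 24.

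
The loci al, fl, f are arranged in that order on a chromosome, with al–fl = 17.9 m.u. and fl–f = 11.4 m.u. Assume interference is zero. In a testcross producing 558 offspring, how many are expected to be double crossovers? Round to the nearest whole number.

Map distances give recombination frequencies of 0.179 and 0.114 for the two intervals.
With no interference, expected double-crossover frequency = 0.179 × 0.114 = 0.02041.
Expected number = 0.02041 × 558 = 11.39 ≈ 11.

11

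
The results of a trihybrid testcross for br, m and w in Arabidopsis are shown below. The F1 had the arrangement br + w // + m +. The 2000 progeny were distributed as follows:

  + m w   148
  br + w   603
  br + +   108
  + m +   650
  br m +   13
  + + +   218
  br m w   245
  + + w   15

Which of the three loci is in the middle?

The two rarest classes, + + w and br m +, are the double crossovers. Comparing them with the parentals, only the br allele has switched, so br is the middle locus and the order is m – br – w.

br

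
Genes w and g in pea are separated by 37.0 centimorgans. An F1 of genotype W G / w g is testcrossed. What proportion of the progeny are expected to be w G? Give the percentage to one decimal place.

A map distance of 37.0 centimorgans corresponds to a recombination frequency of 0.370.
The F1 is W G / w g, so w G is a recombinant gamete class with expected frequency r/2 = 0.370/2 = 0.1850.
That is 0.1850 = 18.5% of the progeny.

18.5%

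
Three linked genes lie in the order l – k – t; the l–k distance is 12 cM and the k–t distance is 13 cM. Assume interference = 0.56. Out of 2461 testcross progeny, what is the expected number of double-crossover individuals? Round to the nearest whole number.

Map distances give recombination frequencies of 0.120 and 0.130 for the two intervals.
With interference 0.56 (so coincidence = 0.44), expected double-crossover frequency = 0.120 × 0.130 × 0.44 = 0.00686.
Expected number = 0.00686 × 2461 = 16.89 ≈ 17.

17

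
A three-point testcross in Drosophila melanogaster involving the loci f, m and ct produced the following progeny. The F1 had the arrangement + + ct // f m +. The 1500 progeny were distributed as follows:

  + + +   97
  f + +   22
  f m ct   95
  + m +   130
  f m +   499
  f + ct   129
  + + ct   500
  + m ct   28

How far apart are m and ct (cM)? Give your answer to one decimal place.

16.1 cM

The two rarest classes, + m ct and f + +, are the double crossovers. Comparing them with the parentals, only the m allele has switched, so m is the middle locus and the order is f – m – ct.
Crossovers in the m–ct interval produce the single-crossover classes + + + and f m ct (97 + 95 = 192) plus the double crossovers (50).
RF(m–ct) = (192 + 50) / 1500 = 242/1500 = 0.1613 → 16.1 cM.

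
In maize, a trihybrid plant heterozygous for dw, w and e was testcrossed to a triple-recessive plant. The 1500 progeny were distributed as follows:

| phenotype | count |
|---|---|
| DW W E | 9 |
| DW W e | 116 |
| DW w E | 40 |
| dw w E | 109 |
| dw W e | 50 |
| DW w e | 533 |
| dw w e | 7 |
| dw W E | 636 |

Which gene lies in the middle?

The two most frequent reciprocal classes, dw W E and DW w e, are the parental types, so the F1 was dw W E / DW w e.
The two rarest classes, DW W E and dw w e, are the double crossovers. Comparing them with the parentals, only the dw allele has switched, so dw is the middle locus and the order is e – dw – w.

dw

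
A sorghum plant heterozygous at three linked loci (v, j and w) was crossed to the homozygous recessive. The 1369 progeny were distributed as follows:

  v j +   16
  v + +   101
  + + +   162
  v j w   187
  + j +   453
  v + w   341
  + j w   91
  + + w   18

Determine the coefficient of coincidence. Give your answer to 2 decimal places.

0.54

The two most frequent reciprocal classes, v + w and + j +, are the parental types, so the F1 was v + w / + j +.
The two rarest classes, + + w and v j +, are the double crossovers. Comparing them with the parentals, only the v allele has switched, so v is the middle locus and the order is j – v – w.
j–v: (349 + 34)/1369 = 0.2798; v–w: (192 + 34)/1369 = 0.1651.
Expected DCO frequency = 0.2798 × 0.1651 ≈ 0.04619; observed = 34/1369 ≈ 0.02484.
Coefficient of coincidence = 0.02484/0.04619 ≈ 0.54.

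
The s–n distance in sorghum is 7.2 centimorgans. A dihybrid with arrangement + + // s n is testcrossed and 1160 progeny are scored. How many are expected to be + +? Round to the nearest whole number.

538

A map distance of 7.2 centimorgans corresponds to a recombination frequency of 0.072.
The F1 is + + / s n, so + + is a parental gamete class with expected frequency (1 − r)/2 = 0.928/2 = 0.4640.
Expected number = 0.4640 × 1160 = 538.24 ≈ 538.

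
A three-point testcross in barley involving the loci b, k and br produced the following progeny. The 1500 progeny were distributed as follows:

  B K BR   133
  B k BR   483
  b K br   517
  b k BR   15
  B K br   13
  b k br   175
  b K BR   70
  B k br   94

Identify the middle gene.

The two most frequent reciprocal classes, b K br and B k BR, are the parental types, so the F1 was b K br / B k BR.
The two rarest classes, B K br and b k BR, are the double crossovers. Comparing them with the parentals, only the b allele has switched, so b is the middle locus and the order is br – b – k.

b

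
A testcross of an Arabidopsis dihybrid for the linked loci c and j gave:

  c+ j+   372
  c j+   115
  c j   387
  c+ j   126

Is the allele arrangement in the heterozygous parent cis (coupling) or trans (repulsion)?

cis

The two most frequent classes are c+ j+ (372) and c j (387); these are the parental (non-recombinant) types.
So the F1 carried c+ j+ on one chromosome and c j on the other — the recessive alleles are on the same chromosome (cis / coupling).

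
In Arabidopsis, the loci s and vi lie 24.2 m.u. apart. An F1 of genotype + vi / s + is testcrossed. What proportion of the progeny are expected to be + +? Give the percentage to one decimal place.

12.1%

A map distance of 24.2 m.u. corresponds to a recombination frequency of 0.242.
The F1 is + vi / s +, so + + is a recombinant gamete class with expected frequency r/2 = 0.242/2 = 0.1210.
That is 0.1210 = 12.1% of the progeny.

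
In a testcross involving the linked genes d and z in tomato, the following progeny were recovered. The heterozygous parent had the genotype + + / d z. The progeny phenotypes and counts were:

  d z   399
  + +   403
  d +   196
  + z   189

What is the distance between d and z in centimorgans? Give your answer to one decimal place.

The recombinant classes are + z and d +: 189 + 196 = 385.
Recombination frequency = 385/1187 = 0.3243 ≈ 32.4%, i.e. 32.4 centimorgans.

32.4 centimorgans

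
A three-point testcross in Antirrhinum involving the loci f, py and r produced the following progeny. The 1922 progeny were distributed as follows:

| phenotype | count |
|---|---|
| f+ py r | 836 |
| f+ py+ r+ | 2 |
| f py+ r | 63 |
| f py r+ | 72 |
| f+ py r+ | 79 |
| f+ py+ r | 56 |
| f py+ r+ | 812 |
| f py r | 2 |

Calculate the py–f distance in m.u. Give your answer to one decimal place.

The two most frequent reciprocal classes, f py+ r+ and f+ py r, are the parental types, so the F1 was f py+ r+ / f+ py r.
The two rarest classes, f+ py+ r+ and f py r, are the double crossovers. Comparing them with the parentals, only the f allele has switched, so f is the middle locus and the order is r – f – py.
Crossovers in the f–py interval produce the single-crossover classes f py r+ and f+ py+ r (72 + 56 = 128) plus the double crossovers (4).
RF(f–py) = (128 + 4) / 1922 = 132/1922 = 0.0687 → 6.9 m.u.

6.9 m.u.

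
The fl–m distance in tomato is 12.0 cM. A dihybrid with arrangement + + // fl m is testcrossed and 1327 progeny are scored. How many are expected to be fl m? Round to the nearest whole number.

A map distance of 12.0 cM corresponds to a recombination frequency of 0.120.
The F1 is + + / fl m, so fl m is a parental gamete class with expected frequency (1 − r)/2 = 0.880/2 = 0.4400.
Expected number = 0.4400 × 1327 = 583.88 ≈ 584.

584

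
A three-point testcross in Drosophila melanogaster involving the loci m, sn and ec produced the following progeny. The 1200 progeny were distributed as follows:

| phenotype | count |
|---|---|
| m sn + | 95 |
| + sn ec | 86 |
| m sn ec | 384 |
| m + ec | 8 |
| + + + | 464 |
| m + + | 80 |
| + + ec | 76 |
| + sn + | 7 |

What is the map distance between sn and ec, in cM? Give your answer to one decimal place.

15.5 cM

The two most frequent reciprocal classes, m sn ec and + + +, are the parental types, so the F1 was m sn ec / + + +.
The two rarest classes, m + ec and + sn +, are the double crossovers. Comparing them with the parentals, only the sn allele has switched, so sn is the middle locus and the order is ec – sn – m.
Crossovers in the ec–sn interval produce the single-crossover classes m sn + and + + ec (95 + 76 = 171) plus the double crossovers (15).
RF(ec–sn) = (171 + 15) / 1200 = 186/1200 = 0.1550 → 15.5 cM.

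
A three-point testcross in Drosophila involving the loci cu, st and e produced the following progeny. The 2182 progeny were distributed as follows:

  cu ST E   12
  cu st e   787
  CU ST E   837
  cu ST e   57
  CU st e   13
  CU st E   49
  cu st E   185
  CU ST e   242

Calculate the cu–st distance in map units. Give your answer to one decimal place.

6.0 map units

The two most frequent reciprocal classes, CU ST E and cu st e, are the parental types, so the F1 was CU ST E / cu st e.
The two rarest classes, cu ST E and CU st e, are the double crossovers. Comparing them with the parentals, only the cu allele has switched, so cu is the middle locus and the order is e – cu – st.
Crossovers in the cu–st interval produce the single-crossover classes CU st E and cu ST e (49 + 57 = 106) plus the double crossovers (25).
RF(cu–st) = (106 + 25) / 2182 = 131/2182 = 0.0600 → 6.0 map units.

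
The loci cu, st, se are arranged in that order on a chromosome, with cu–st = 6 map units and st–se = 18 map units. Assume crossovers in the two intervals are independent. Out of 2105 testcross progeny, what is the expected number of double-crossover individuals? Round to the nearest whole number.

Map distances give recombination frequencies of 0.060 and 0.180 for the two intervals.
With no interference, expected double-crossover frequency = 0.060 × 0.180 = 0.01080.
Expected number = 0.01080 × 2105 = 22.73 ≈ 23.

23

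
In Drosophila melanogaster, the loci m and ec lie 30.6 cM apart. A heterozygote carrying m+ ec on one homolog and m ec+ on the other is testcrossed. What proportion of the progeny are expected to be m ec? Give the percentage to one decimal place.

A map distance of 30.6 cM corresponds to a recombination frequency of 0.306.
The F1 is m+ ec / m ec+, so m ec is a recombinant gamete class with expected frequency r/2 = 0.306/2 = 0.1530.
That is 0.1530 = 15.3% of the progeny.

15.3%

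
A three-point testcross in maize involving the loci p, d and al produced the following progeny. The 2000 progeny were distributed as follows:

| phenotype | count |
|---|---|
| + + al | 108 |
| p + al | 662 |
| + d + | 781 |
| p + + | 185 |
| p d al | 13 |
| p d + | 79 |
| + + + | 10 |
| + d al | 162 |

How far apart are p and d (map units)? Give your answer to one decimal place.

10.5 map units

The two most frequent reciprocal classes, p + al and + d +, are the parental types, so the F1 was p + al / + d +.
The two rarest classes, p d al and + + +, are the double crossovers. Comparing them with the parentals, only the d allele has switched, so d is the middle locus and the order is p – d – al.
Crossovers in the p–d interval produce the single-crossover classes + + al and p d + (108 + 79 = 187) plus the double crossovers (23).
RF(p–d) = (187 + 23) / 2000 = 210/2000 = 0.1050 → 10.5 map units.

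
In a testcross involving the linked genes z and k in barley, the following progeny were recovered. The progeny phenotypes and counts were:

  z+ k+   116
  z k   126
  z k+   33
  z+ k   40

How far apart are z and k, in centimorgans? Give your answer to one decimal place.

The two most frequent classes, z+ k+ (116) and z k (126), are the parental types, so the F1 was z+ k+ / z k.
The recombinant classes are z+ k and z k+: 40 + 33 = 73.
Recombination frequency = 73/315 = 0.2317 ≈ 23.2%, i.e. 23.2 centimorgans.

23.2 centimorgans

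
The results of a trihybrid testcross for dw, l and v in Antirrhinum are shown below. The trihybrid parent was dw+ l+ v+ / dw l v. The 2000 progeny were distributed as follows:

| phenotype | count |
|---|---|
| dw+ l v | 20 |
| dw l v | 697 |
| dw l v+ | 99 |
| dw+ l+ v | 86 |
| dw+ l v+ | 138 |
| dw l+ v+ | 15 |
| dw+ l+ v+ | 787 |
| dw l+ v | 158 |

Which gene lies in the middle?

dw

The two rarest classes, dw l+ v+ and dw+ l v, are the double crossovers. Comparing them with the parentals, only the dw allele has switched, so dw is the middle locus and the order is v – dw – l.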